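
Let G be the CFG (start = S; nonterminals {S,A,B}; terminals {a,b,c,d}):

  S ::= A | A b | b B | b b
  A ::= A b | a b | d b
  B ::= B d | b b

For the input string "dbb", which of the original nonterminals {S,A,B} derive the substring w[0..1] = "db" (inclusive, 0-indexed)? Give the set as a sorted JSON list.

CNF form of G:
  S -> A T0 | T0 B | T0 T0 | T1 T0 | T2 T0
  A -> A T0 | T1 T0 | T2 T0
  B -> B T2 | T0 T0
  T0 -> b
  T1 -> a
  T2 -> d

Fill CYK table bottom-up (cells [i..j] with 0 ≤ i ≤ j ≤ 1 only):
  T[0,0] 'd' = {T2}  orig:{}
  T[1,1] 'b' = {T0}  orig:{}
  T[0,1] 'db' = {A,S}

Original NTs in T[0,1] deriving "db": ["A", "S"]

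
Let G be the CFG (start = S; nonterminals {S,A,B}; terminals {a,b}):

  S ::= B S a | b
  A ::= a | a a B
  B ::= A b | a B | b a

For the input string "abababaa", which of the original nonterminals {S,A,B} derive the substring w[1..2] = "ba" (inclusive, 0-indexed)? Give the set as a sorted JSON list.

CNF form of G:
  S -> B X3 | b
  A -> T0 X2 | a
  B -> A T1 | T0 B | T1 T0
  T0 -> a
  T1 -> b
  X2 -> T0 B
  X3 -> S T0

CYK fill, restricted to cells inside w[1..2]:
  T[1,1] 'b' = {S,T1}  orig:{S}
  T[2,2] 'a' = {A,T0}  orig:{A}
  T[1,2] 'ba' = {B,X3}  orig:{B}

Original NTs in T[1,2] deriving "ba": ["B"]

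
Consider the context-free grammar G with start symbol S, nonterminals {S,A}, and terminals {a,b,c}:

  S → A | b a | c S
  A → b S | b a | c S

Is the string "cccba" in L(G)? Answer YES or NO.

CNF form of G:
  S -> T0 S | T0 T1 | T2 S
  A -> T0 S | T0 T1 | T2 S
  T0 -> b
  T1 -> a
  T2 -> c

CYK fill:
  T[0,0] 'c' = {T2}  orig:{}
  T[1,1] 'c' = {T2}  orig:{}
  T[2,2] 'c' = {T2}  orig:{}
  T[3,3] 'b' = {T0}  orig:{}
  T[4,4] 'a' = {T1}  orig:{}
  T[0,1] 'cc' = ∅
  T[1,2] 'cc' = ∅
  T[2,3] 'cb' = ∅
  T[3,4] 'ba' = {A,S}
  T[0,2] 'ccc' = ∅
  T[1,3] 'ccb' = ∅
  T[2,4] 'cba' = {A,S}
  T[0,3] 'cccb' = ∅
  T[1,4] 'ccba' = {A,S}
  T[0,4] 'cccba' = {A,S}

S ∈ T[0,4] ⇒ YES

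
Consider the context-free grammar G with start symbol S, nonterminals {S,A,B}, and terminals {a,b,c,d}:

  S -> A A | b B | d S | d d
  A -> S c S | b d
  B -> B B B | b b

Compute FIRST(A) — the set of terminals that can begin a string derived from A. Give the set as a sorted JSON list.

FIRST sets, iterate to fixpoint:
iter 1:
  A via A→b d: +{b}
  B via B→b b: +{b}
  S via S→A A: +{b}
  S via S→d S: +{d}
  FIRST(S)={b,d}  FIRST(A)={b}  FIRST(B)={b}
iter 2:
  A via A→S c S: +{d}
  FIRST(S)={b,d}  FIRST(A)={b,d}  FIRST(B)={b}
iter 3: — fixpoint
  FIRST(S)={b,d}  FIRST(A)={b,d}  FIRST(B)={b}

FIRST(A) = ["b", "d"]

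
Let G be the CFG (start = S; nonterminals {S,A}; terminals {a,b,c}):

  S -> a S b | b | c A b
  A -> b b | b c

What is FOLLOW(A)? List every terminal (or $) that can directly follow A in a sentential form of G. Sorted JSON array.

FIRST sets, iterate to fixpoint:
pass 1:
  A via A→b b: +{b}
  S via S→a S b: +{a}
  S via S→b: +{b}
  S via S→c A b: +{c}
  S: {a,b,c}  A: {b}
pass 2: done
  S: {a,b,c}  A: {b}

FOLLOW iteration:
initialize: $ ∈ FOLLOW(S)
[1]
  S→a S b: FOLLOW(S) ⊇ FIRST(b) = {b}; new: +{b}
  S→c A b: FOLLOW(A) ⊇ FIRST(b) = {b}; new: +{b}
  FOLLOW(S)={$,b}  FOLLOW(A)={b}
[2] (stable)
  FOLLOW(S)={$,b}  FOLLOW(A)={b}

FOLLOW(A) = ["b"]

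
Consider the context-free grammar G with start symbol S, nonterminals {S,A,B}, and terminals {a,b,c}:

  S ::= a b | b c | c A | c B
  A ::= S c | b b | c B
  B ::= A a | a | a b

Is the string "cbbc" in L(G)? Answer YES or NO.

CNF form of G:
  S -> T0 A | T0 B | T1 T0 | T2 T1
  A -> S T0 | T0 B | T1 T1
  B -> A T2 | T2 T1 | a
  T0 -> c
  T1 -> b
  T2 -> a

Fill CYK table bottom-up:
  T[0,0] 'c' = {T0}  orig:{}
  T[1,1] 'b' = {T1}  orig:{}
  T[2,2] 'b' = {T1}  orig:{}
  T[3,3] 'c' = {T0}  orig:{}
  T[0,1] 'cb' = ∅
  T[1,2] 'bb' = {A}
  T[2,3] 'bc' = {S}
  T[0,2] 'cbb' = {S}
  T[1,3] 'bbc' = ∅
  T[0,3] 'cbbc' = {A}

S ∉ T[0,3] ⇒ NO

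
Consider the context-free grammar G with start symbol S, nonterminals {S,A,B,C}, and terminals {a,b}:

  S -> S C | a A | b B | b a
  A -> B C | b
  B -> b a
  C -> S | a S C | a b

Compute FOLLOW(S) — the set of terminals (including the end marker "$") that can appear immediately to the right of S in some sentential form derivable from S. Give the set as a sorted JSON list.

Compute FIRST by fixpoint:
pass 1:
  A via A→b: +{b}
  B via B→b a: +{b}
  C via C→a S C: +{a}
  S via S→a A: +{a}
  S via S→b B: +{b}
  S: {a,b}  A: {b}  B: {b}  C: {a}
pass 2:
  C via C→S: +{b}
  S: {a,b}  A: {b}  B: {b}  C: {a,b}
pass 3: (no change)
  S: {a,b}  A: {b}  B: {b}  C: {a,b}

FOLLOW sets:
FOLLOW(S) := {$}
round 1:
  A→B C: FOLLOW(B) ⊇ FIRST(C) = {a,b}; new: +{a,b}
  C→a S C: FOLLOW(S) ⊇ FIRST(C) = {a,b}; new: +{a,b}
  S→S C: FOLLOW(C) ⊇ FOLLOW(S) ⊇ {$,a,b}; new: +{$,a,b}
  S→a A: FOLLOW(A) ⊇ FOLLOW(S) ⊇ {$,a,b}; new: +{$,a,b}
  S→b B: FOLLOW(B) ⊇ FOLLOW(S) ⊇ {$,a,b}; new: +{$}
  FOLLOW[S]={$,a,b}  FOLLOW[A]={$,a,b}  FOLLOW[B]={$,a,b}  FOLLOW[C]={$,a,b}
round 2: done
  FOLLOW[S]={$,a,b}  FOLLOW[A]={$,a,b}  FOLLOW[B]={$,a,b}  FOLLOW[C]={$,a,b}

FOLLOW(S) = ["$", "a", "b"]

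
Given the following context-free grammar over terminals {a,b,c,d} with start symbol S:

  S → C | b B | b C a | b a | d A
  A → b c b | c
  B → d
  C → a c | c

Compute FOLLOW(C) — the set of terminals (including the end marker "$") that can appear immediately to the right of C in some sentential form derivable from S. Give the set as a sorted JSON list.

FIRST sets, iterate to fixpoint:
iter 1:
  A via A→b c b: +{b}
  A via A→c: +{c}
  B via B→d: +{d}
  C via C→a c: +{a}
  C via C→c: +{c}
  S via S→C: +{a,c}
  S via S→b B: +{b}
  S via S→d A: +{d}
  FIRST(S)={a,b,c,d}  FIRST(A)={b,c}  FIRST(B)={d}  FIRST(C)={a,c}
iter 2: (no change)
  FIRST(S)={a,b,c,d}  FIRST(A)={b,c}  FIRST(B)={d}  FIRST(C)={a,c}

FOLLOW sets:
initialize: $ ∈ FOLLOW(S)
pass 1:
  S→C: FOLLOW(C) ⊇ FOLLOW(S) ⊇ {$}; new: +{$}
  S→b B: FOLLOW(B) ⊇ FOLLOW(S) ⊇ {$}; new: +{$}
  S→b C a: FOLLOW(C) ⊇ FIRST(a) = {a}; new: +{a}
  S→d A: FOLLOW(A) ⊇ FOLLOW(S) ⊇ {$}; new: +{$}
  FOLLOW[S]={$}  FOLLOW[A]={$}  FOLLOW[B]={$}  FOLLOW[C]={$,a}
pass 2: — fixpoint
  FOLLOW[S]={$}  FOLLOW[A]={$}  FOLLOW[B]={$}  FOLLOW[C]={$,a}

FOLLOW(C) = ["$", "a"]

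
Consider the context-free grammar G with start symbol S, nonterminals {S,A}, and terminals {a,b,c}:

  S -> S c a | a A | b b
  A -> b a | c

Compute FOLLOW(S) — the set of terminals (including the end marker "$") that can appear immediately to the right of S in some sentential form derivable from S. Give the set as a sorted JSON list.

Compute FIRST by fixpoint:
iter 1:
  A via A→b a: +{b}
  A via A→c: +{c}
  S via S→a A: +{a}
  S via S→b b: +{b}
  FIRST[S]={a,b}  FIRST[A]={b,c}
iter 2: (stable)
  FIRST[S]={a,b}  FIRST[A]={b,c}

Compute FOLLOW by fixpoint:
seed FOLLOW(S) with $
round 1:
  S→S c a: FOLLOW(S) ⊇ FIRST(c) = {c}; new: +{c}
  S→a A: FOLLOW(A) ⊇ FOLLOW(S) ⊇ {$,c}; new: +{$,c}
  S: {$,c}  A: {$,c}
round 2: (stable)
  S: {$,c}  A: {$,c}

FOLLOW(S) = ["$", "c"]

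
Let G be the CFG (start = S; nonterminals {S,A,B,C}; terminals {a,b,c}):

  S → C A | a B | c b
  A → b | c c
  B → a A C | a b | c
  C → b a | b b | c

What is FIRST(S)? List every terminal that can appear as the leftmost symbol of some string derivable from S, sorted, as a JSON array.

FIRST iteration:
pass 1:
  A via A→b: +{b}
  A via A→c c: +{c}
  B via B→a A C: +{a}
  B via B→c: +{c}
  C via C→b a: +{b}
  C via C→c: +{c}
  S via S→C A: +{b,c}
  S via S→a B: +{a}
  FIRST[S]={a,b,c}  FIRST[A]={b,c}  FIRST[B]={a,c}  FIRST[C]={b,c}
pass 2: done
  FIRST[S]={a,b,c}  FIRST[A]={b,c}  FIRST[B]={a,c}  FIRST[C]={b,c}

FIRST(S) = ["a", "b", "c"]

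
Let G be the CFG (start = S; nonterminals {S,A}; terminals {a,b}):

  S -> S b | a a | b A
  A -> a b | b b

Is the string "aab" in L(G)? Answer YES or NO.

CNF form of G:
  S -> S T1 | T0 T0 | T1 A
  A -> T0 T1 | T1 T1
  T0 -> a
  T1 -> b

Fill CYK table bottom-up:
  [0..0]={T0}  "a"  orig:{}
  [1..1]={T0}  "a"  orig:{}
  [2..2]={T1}  "b"  orig:{}
  [0..1]={S}  "aa"
  [1..2]={A}  "ab"
  [0..2]={S}  "aab"

S ∈ T[0,2] ⇒ YES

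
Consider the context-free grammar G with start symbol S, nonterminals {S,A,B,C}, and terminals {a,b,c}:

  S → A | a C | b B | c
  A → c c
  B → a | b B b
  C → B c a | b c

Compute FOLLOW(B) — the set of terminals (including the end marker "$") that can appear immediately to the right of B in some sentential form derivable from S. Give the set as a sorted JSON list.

FIRST iteration:
[1]
  A via A→c c: +{c}
  B via B→a: +{a}
  B via B→b B b: +{b}
  C via C→B c a: +{a,b}
  S via S→A: +{c}
  S via S→a C: +{a}
  S via S→b B: +{b}
  FIRST(S)={a,b,c}  FIRST(A)={c}  FIRST(B)={a,b}  FIRST(C)={a,b}
[2] (stable)
  FIRST(S)={a,b,c}  FIRST(A)={c}  FIRST(B)={a,b}  FIRST(C)={a,b}

FOLLOW sets:
initialize: $ ∈ FOLLOW(S)
round 1:
  B→b B b: FOLLOW(B) ⊇ FIRST(b) = {b}; new: +{b}
  C→B c a: FOLLOW(B) ⊇ FIRST(c) = {c}; new: +{c}
  S→A: FOLLOW(A) ⊇ FOLLOW(S) ⊇ {$}; new: +{$}
  S→a C: FOLLOW(C) ⊇ FOLLOW(S) ⊇ {$}; new: +{$}
  S→b B: FOLLOW(B) ⊇ FOLLOW(S) ⊇ {$}; new: +{$}
  S: {$}  A: {$}  B: {$,b,c}  C: {$}
round 2: (no change)
  S: {$}  A: {$}  B: {$,b,c}  C: {$}

FOLLOW(B) = ["$", "b", "c"]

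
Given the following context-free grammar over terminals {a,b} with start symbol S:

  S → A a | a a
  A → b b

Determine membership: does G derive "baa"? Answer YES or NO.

Convert to CNF:
  S -> A T1 | T1 T1
  A -> T0 T0
  T0 -> b
  T1 -> a

CYK fill:
  T[0,0] 'b' = {T0}  orig:{}
  T[1,1] 'a' = {T1}  orig:{}
  T[2,2] 'a' = {T1}  orig:{}
  T[0,1] 'ba' = ∅
  T[1,2] 'aa' = {S}
  T[0,2] 'baa' = ∅

S ∉ T[0,2] ⇒ NO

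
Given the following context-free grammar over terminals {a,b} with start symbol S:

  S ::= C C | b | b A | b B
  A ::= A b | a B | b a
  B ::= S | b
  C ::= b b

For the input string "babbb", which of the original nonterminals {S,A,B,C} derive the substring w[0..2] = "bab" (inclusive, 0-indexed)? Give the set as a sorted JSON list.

CNF form of G:
  S -> C C | T0 A | T0 B | b
  A -> A T0 | T0 T1 | T1 B
  B -> C C | T0 A | T0 B | b
  C -> T0 T0
  T0 -> b
  T1 -> a

CYK table (by increasing span), restricted to cells inside w[0..2]:
  cell(0,0) b: {B,S,T0}  orig:{B,S}
  cell(1,1) a: {T1}  orig:{}
  cell(2,2) b: {B,S,T0}  orig:{B,S}
  cell(0,1) ba: {A}
  cell(1,2) ab: {A}
  cell(0,2) bab: {A,B,S}

Original NTs in T[0,2] deriving "bab": ["A", "B", "S"]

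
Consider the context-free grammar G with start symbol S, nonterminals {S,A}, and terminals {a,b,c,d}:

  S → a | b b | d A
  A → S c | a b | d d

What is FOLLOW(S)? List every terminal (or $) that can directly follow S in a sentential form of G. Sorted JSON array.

FIRST iteration:
[1]
  A via A→a b: +{a}
  A via A→d d: +{d}
  S via S→a: +{a}
  S via S→b b: +{b}
  S via S→d A: +{d}
  FIRST[S]={a,b,d}  FIRST[A]={a,d}
[2]
  A via A→S c: +{b}
  FIRST[S]={a,b,d}  FIRST[A]={a,b,d}
[3] done
  FIRST[S]={a,b,d}  FIRST[A]={a,b,d}

FOLLOW iteration:
initialize: $ ∈ FOLLOW(S)
round 1:
  A→S c: FOLLOW(S) ⊇ FIRST(c) = {c}; new: +{c}
  S→d A: FOLLOW(A) ⊇ FOLLOW(S) ⊇ {$,c}; new: +{$,c}
  S: {$,c}  A: {$,c}
round 2: (stable)
  S: {$,c}  A: {$,c}

FOLLOW(S) = ["$", "c"]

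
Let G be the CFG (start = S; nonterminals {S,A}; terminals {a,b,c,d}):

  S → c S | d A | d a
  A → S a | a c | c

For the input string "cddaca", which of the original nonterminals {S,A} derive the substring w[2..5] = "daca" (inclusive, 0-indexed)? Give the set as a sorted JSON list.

CNF form of G:
  S -> T1 S | T2 A | T2 T0
  A -> S T0 | T0 T1 | c
  T0 -> a
  T1 -> c
  T2 -> d

CYK fill (cells [i..j] with 2 ≤ i ≤ j ≤ 5 only):
  cell(2,2) d: {T2}  orig:{}
  cell(3,3) a: {T0}  orig:{}
  cell(4,4) c: {A,T1}  orig:{A}
  cell(5,5) a: {T0}  orig:{}
  cell(2,3) da: {S}
  cell(3,4) ac: {A}
  cell(4,5) ca: ∅
  cell(2,4) dac: {S}
  cell(3,5) aca: ∅
  cell(2,5) daca: {A}

Original NTs in T[2,5] deriving "daca": ["A"]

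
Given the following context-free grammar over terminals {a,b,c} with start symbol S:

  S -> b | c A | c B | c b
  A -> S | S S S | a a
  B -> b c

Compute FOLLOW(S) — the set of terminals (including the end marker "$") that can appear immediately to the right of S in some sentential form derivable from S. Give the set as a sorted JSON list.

Compute FIRST by fixpoint:
pass 1:
  A via A→a a: +{a}
  B via B→b c: +{b}
  S via S→b: +{b}
  S via S→c A: +{c}
  S: {b,c}  A: {a}  B: {b}
pass 2:
  A via A→S: +{b,c}
  S: {b,c}  A: {a,b,c}  B: {b}
pass 3: (no change)
  S: {b,c}  A: {a,b,c}  B: {b}

FOLLOW sets:
seed FOLLOW(S) with $
round 1:
  A→S S S: FOLLOW(S) ⊇ FIRST(S) = {b,c}; new: +{b,c}
  S→c A: FOLLOW(A) ⊇ FOLLOW(S) ⊇ {$,b,c}; new: +{$,b,c}
  S→c B: FOLLOW(B) ⊇ FOLLOW(S) ⊇ {$,b,c}; new: +{$,b,c}
  FOLLOW[S]={$,b,c}  FOLLOW[A]={$,b,c}  FOLLOW[B]={$,b,c}
round 2: — fixpoint
  FOLLOW[S]={$,b,c}  FOLLOW[A]={$,b,c}  FOLLOW[B]={$,b,c}

FOLLOW(S) = ["$", "b", "c"]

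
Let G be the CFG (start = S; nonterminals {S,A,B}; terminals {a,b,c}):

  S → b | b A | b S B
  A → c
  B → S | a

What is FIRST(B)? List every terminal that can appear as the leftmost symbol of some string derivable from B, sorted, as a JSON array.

Compute FIRST by fixpoint:
[1]
  A via A→c: +{c}
  B via B→a: +{a}
  S via S→b: +{b}
  FIRST[S]={b}  FIRST[A]={c}  FIRST[B]={a}
[2]
  B via B→S: +{b}
  FIRST[S]={b}  FIRST[A]={c}  FIRST[B]={a,b}
[3] done
  FIRST[S]={b}  FIRST[A]={c}  FIRST[B]={a,b}

FIRST(B) = ["a", "b"]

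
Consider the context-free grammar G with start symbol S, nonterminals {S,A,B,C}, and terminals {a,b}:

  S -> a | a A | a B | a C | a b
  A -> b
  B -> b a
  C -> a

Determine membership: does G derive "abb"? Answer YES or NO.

Convert to CNF:
  S -> T1 A | T1 B | T1 C | T1 T0 | a
  A -> b
  B -> T0 T1
  C -> a
  T0 -> b
  T1 -> a

CYK fill:
  T[0,0] 'a' = {C,S,T1}  orig:{C,S}
  T[1,1] 'b' = {A,T0}  orig:{A}
  T[2,2] 'b' = {A,T0}  orig:{A}
  T[0,1] 'ab' = {S}
  T[1,2] 'bb' = ∅
  T[0,2] 'abb' = ∅

S ∉ T[0,2] ⇒ NO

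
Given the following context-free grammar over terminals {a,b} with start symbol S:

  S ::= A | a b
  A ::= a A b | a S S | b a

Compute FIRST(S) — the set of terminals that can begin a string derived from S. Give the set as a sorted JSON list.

FIRST sets, iterate to fixpoint:
pass 1:
  A via A→a A b: +{a}
  A via A→b a: +{b}
  S via S→A: +{a,b}
  FIRST[S]={a,b}  FIRST[A]={a,b}
pass 2: done
  FIRST[S]={a,b}  FIRST[A]={a,b}

FIRST(S) = ["a", "b"]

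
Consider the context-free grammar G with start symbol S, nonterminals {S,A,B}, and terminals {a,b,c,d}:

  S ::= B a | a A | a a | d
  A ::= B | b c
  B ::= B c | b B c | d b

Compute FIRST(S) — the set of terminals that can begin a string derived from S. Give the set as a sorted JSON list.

FIRST iteration:
[1]
  A via A→b c: +{b}
  B via B→b B c: +{b}
  B via B→d b: +{d}
  S via S→B a: +{b,d}
  S via S→a A: +{a}
  FIRST(S)={a,b,d}  FIRST(A)={b}  FIRST(B)={b,d}
[2]
  A via A→B: +{d}
  FIRST(S)={a,b,d}  FIRST(A)={b,d}  FIRST(B)={b,d}
[3] — fixpoint
  FIRST(S)={a,b,d}  FIRST(A)={b,d}  FIRST(B)={b,d}

FIRST(S) = ["a", "b", "d"]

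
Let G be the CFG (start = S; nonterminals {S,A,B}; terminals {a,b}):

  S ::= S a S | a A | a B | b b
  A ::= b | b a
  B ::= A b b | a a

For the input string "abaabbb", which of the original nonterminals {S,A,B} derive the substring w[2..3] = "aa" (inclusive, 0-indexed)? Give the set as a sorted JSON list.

Convert to CNF:
  S -> S X3 | T0 T0 | T1 A | T1 B
  A -> T0 T1 | b
  B -> A X2 | T1 T1
  T0 -> b
  T1 -> a
  X2 -> T0 T0
  X3 -> T1 S

CYK fill — only the sub-triangle for w[2..3]:
  cell(2,2) a: {T1}  orig:{}
  cell(3,3) a: {T1}  orig:{}
  cell(2,3) aa: {B}

Original NTs in T[2,3] deriving "aa": ["B"]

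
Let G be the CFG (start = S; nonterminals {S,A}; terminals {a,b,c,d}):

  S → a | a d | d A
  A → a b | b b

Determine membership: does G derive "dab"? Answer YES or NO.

Convert to CNF:
  S -> T0 T2 | T2 A | a
  A -> T0 T1 | T1 T1
  T0 -> a
  T1 -> b
  T2 -> d

Fill CYK table bottom-up:
  T[0,0] 'd' = {T2}  orig:{}
  T[1,1] 'a' = {S,T0}  orig:{S}
  T[2,2] 'b' = {T1}  orig:{}
  T[0,1] 'da' = ∅
  T[1,2] 'ab' = {A}
  T[0,2] 'dab' = {S}

S ∈ T[0,2] ⇒ YES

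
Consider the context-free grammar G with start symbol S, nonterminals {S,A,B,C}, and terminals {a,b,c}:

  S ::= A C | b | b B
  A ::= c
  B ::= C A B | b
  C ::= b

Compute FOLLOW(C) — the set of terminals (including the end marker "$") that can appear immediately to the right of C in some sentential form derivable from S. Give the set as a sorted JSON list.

FIRST iteration:
[1]
  A via A→c: +{c}
  B via B→b: +{b}
  C via C→b: +{b}
  S via S→A C: +{c}
  S via S→b: +{b}
  FIRST[S]={b,c}  FIRST[A]={c}  FIRST[B]={b}  FIRST[C]={b}
[2] (no change)
  FIRST[S]={b,c}  FIRST[A]={c}  FIRST[B]={b}  FIRST[C]={b}

FOLLOW iteration:
initialize: $ ∈ FOLLOW(S)
iter 1:
  B→C A B: FOLLOW(C) ⊇ FIRST(A) = {c}; new: +{c}
  B→C A B: FOLLOW(A) ⊇ FIRST(B) = {b}; new: +{b}
  S→A C: FOLLOW(C) ⊇ FOLLOW(S) ⊇ {$}; new: +{$}
  S→b B: FOLLOW(B) ⊇ FOLLOW(S) ⊇ {$}; new: +{$}
  S: {$}  A: {b}  B: {$}  C: {$,c}
iter 2: — fixpoint
  S: {$}  A: {b}  B: {$}  C: {$,c}

FOLLOW(C) = ["$", "c"]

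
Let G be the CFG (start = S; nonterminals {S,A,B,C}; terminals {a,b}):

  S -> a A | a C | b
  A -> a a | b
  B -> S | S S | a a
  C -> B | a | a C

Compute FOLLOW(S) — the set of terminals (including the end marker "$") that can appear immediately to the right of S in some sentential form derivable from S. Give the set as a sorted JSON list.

Compute FIRST by fixpoint:
round 1:
  A via A→a a: +{a}
  A via A→b: +{b}
  B via B→a a: +{a}
  C via C→B: +{a}
  S via S→a A: +{a}
  S via S→b: +{b}
  FIRST[S]={a,b}  FIRST[A]={a,b}  FIRST[B]={a}  FIRST[C]={a}
round 2:
  B via B→S: +{b}
  C via C→B: +{b}
  FIRST[S]={a,b}  FIRST[A]={a,b}  FIRST[B]={a,b}  FIRST[C]={a,b}
round 3: (stable)
  FIRST[S]={a,b}  FIRST[A]={a,b}  FIRST[B]={a,b}  FIRST[C]={a,b}

FOLLOW sets:
FOLLOW(S) := {$}
pass 1:
  B→S S: FOLLOW(S) ⊇ FIRST(S) = {a,b}; new: +{a,b}
  S→a A: FOLLOW(A) ⊇ FOLLOW(S) ⊇ {$,a,b}; new: +{$,a,b}
  S→a C: FOLLOW(C) ⊇ FOLLOW(S) ⊇ {$,a,b}; new: +{$,a,b}
  S: {$,a,b}  A: {$,a,b}  B: {}  C: {$,a,b}
pass 2:
  C→B: FOLLOW(B) ⊇ FOLLOW(C) ⊇ {$,a,b}; new: +{$,a,b}
  S: {$,a,b}  A: {$,a,b}  B: {$,a,b}  C: {$,a,b}
pass 3: — fixpoint
  S: {$,a,b}  A: {$,a,b}  B: {$,a,b}  C: {$,a,b}

FOLLOW(S) = ["$", "a", "b"]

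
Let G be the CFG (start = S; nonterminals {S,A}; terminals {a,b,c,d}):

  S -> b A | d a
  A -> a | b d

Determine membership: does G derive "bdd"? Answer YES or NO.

CNF form of G:
  S -> T0 A | T1 T2
  A -> T0 T1 | a
  T0 -> b
  T1 -> d
  T2 -> a

CYK fill:
  T[0,0] 'b' = {T0}  orig:{}
  T[1,1] 'd' = {T1}  orig:{}
  T[2,2] 'd' = {T1}  orig:{}
  T[0,1] 'bd' = {A}
  T[1,2] 'dd' = ∅
  T[0,2] 'bdd' = ∅

S ∉ T[0,2] ⇒ NO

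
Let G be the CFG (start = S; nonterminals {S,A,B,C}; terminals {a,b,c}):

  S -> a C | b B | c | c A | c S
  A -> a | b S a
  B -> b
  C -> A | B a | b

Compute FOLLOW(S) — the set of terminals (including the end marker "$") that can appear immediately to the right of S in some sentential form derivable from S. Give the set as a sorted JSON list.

FIRST iteration:
[1]
  A via A→a: +{a}
  A via A→b S a: +{b}
  B via B→b: +{b}
  C via C→A: +{a,b}
  S via S→a C: +{a}
  S via S→b B: +{b}
  S via S→c: +{c}
  S: {a,b,c}  A: {a,b}  B: {b}  C: {a,b}
[2] (stable)
  S: {a,b,c}  A: {a,b}  B: {b}  C: {a,b}

FOLLOW sets:
FOLLOW(S) := {$}
iter 1:
  A→b S a: FOLLOW(S) ⊇ FIRST(a) = {a}; new: +{a}
  C→B a: FOLLOW(B) ⊇ FIRST(a) = {a}; new: +{a}
  S→a C: FOLLOW(C) ⊇ FOLLOW(S) ⊇ {$,a}; new: +{$,a}
  S→b B: FOLLOW(B) ⊇ FOLLOW(S) ⊇ {$,a}; new: +{$}
  S→c A: FOLLOW(A) ⊇ FOLLOW(S) ⊇ {$,a}; new: +{$,a}
  FOLLOW[S]={$,a}  FOLLOW[A]={$,a}  FOLLOW[B]={$,a}  FOLLOW[C]={$,a}
iter 2: (no change)
  FOLLOW[S]={$,a}  FOLLOW[A]={$,a}  FOLLOW[B]={$,a}  FOLLOW[C]={$,a}

FOLLOW(S) = ["$", "a"]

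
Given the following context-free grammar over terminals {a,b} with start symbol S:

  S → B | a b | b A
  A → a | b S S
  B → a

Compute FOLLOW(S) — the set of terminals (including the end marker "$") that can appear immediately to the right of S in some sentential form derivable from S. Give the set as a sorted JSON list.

FIRST iteration:
[1]
  A via A→a: +{a}
  A via A→b S S: +{b}
  B via B→a: +{a}
  S via S→B: +{a}
  S via S→b A: +{b}
  FIRST[S]={a,b}  FIRST[A]={a,b}  FIRST[B]={a}
[2] (no change)
  FIRST[S]={a,b}  FIRST[A]={a,b}  FIRST[B]={a}

FOLLOW iteration:
seed FOLLOW(S) with $
[1]
  A→b S S: FOLLOW(S) ⊇ FIRST(S) = {a,b}; new: +{a,b}
  S→B: FOLLOW(B) ⊇ FOLLOW(S) ⊇ {$,a,b}; new: +{$,a,b}
  S→b A: FOLLOW(A) ⊇ FOLLOW(S) ⊇ {$,a,b}; new: +{$,a,b}
  S: {$,a,b}  A: {$,a,b}  B: {$,a,b}
[2] — fixpoint
  S: {$,a,b}  A: {$,a,b}  B: {$,a,b}

FOLLOW(S) = ["$", "a", "b"]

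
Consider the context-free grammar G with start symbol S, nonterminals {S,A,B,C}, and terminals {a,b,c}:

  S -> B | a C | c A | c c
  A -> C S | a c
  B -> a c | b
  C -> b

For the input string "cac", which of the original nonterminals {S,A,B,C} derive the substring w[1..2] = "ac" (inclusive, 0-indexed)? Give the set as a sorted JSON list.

CNF form of G:
  S -> T0 C | T0 T1 | T1 A | T1 T1 | b
  A -> C S | T0 T1
  B -> T0 T1 | b
  C -> b
  T0 -> a
  T1 -> c

CYK table (by increasing span) (cells [i..j] with 1 ≤ i ≤ j ≤ 2 only):
  cell(1,1) a: {T0}  orig:{}
  cell(2,2) c: {T1}  orig:{}
  cell(1,2) ac: {A,B,S}

Original NTs in T[1,2] deriving "ac": ["A", "B", "S"]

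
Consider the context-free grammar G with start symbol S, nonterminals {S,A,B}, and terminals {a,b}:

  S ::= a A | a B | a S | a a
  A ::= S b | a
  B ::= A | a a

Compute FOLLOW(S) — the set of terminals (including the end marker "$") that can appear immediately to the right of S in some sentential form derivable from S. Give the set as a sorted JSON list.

FIRST iteration:
iter 1:
  A via A→a: +{a}
  B via B→A: +{a}
  S via S→a A: +{a}
  S: {a}  A: {a}  B: {a}
iter 2: (no change)
  S: {a}  A: {a}  B: {a}

FOLLOW sets:
seed FOLLOW(S) with $
[1]
  A→S b: FOLLOW(S) ⊇ FIRST(b) = {b}; new: +{b}
  S→a A: FOLLOW(A) ⊇ FOLLOW(S) ⊇ {$,b}; new: +{$,b}
  S→a B: FOLLOW(B) ⊇ FOLLOW(S) ⊇ {$,b}; new: +{$,b}
  S: {$,b}  A: {$,b}  B: {$,b}
[2] (no change)
  S: {$,b}  A: {$,b}  B: {$,b}

FOLLOW(S) = ["$", "b"]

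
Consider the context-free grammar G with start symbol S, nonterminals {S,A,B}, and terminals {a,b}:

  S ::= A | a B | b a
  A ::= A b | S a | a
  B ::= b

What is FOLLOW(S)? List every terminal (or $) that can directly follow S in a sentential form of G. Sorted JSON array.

FIRST sets, iterate to fixpoint:
pass 1:
  A via A→a: +{a}
  B via B→b: +{b}
  S via S→A: +{a}
  S via S→b a: +{b}
  FIRST(S)={a,b}  FIRST(A)={a}  FIRST(B)={b}
pass 2:
  A via A→S a: +{b}
  FIRST(S)={a,b}  FIRST(A)={a,b}  FIRST(B)={b}
pass 3: done
  FIRST(S)={a,b}  FIRST(A)={a,b}  FIRST(B)={b}

FOLLOW sets:
FOLLOW(S) := {$}
pass 1:
  A→A b: FOLLOW(A) ⊇ FIRST(b) = {b}; new: +{b}
  A→S a: FOLLOW(S) ⊇ FIRST(a) = {a}; new: +{a}
  S→A: FOLLOW(A) ⊇ FOLLOW(S) ⊇ {$,a}; new: +{$,a}
  S→a B: FOLLOW(B) ⊇ FOLLOW(S) ⊇ {$,a}; new: +{$,a}
  FOLLOW[S]={$,a}  FOLLOW[A]={$,a,b}  FOLLOW[B]={$,a}
pass 2: (no change)
  FOLLOW[S]={$,a}  FOLLOW[A]={$,a,b}  FOLLOW[B]={$,a}

FOLLOW(S) = ["$", "a"]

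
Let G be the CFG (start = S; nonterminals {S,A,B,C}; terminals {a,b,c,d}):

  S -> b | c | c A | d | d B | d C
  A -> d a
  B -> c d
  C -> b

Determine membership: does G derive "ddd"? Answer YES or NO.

Convert to CNF:
  S -> T0 B | T0 C | T2 A | b | c | d
  A -> T0 T1
  B -> T2 T0
  C -> b
  T0 -> d
  T1 -> a
  T2 -> c

CYK fill:
  cell(0,0) d: {S,T0}  orig:{S}
  cell(1,1) d: {S,T0}  orig:{S}
  cell(2,2) d: {S,T0}  orig:{S}
  cell(0,1) dd: ∅
  cell(1,2) dd: ∅
  cell(0,2) ddd: ∅

S ∉ T[0,2] ⇒ NO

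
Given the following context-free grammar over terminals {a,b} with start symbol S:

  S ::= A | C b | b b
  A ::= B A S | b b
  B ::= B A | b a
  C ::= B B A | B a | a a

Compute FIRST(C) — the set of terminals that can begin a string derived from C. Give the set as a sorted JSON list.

Compute FIRST by fixpoint:
iter 1:
  A via A→b b: +{b}
  B via B→b a: +{b}
  C via C→B B A: +{b}
  C via C→a a: +{a}
  S via S→A: +{b}
  S via S→C b: +{a}
  FIRST[S]={a,b}  FIRST[A]={b}  FIRST[B]={b}  FIRST[C]={a,b}
iter 2: done
  FIRST[S]={a,b}  FIRST[A]={b}  FIRST[B]={b}  FIRST[C]={a,b}

FIRST(C) = ["a", "b"]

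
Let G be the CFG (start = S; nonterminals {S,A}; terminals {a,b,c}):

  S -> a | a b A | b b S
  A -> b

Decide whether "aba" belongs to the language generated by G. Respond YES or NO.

Convert to CNF:
  S -> T0 X2 | T1 X3 | a
  A -> b
  T0 -> a
  T1 -> b
  X2 -> T1 A
  X3 -> T1 S

Fill CYK table bottom-up:
  [0..0]={S,T0}  "a"  orig:{S}
  [1..1]={A,T1}  "b"  orig:{A}
  [2..2]={S,T0}  "a"  orig:{S}
  [0..1]=∅  "ab"
  [1..2]={X3}  "ba"  orig:{}
  [0..2]=∅  "aba"

S ∉ T[0,2] ⇒ NO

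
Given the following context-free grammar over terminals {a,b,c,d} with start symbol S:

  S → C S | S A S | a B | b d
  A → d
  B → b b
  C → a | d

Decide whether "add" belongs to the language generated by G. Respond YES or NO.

CNF form of G:
  S -> C S | S X3 | T0 T2 | T1 B
  A -> d
  B -> T0 T0
  C -> a | d
  T0 -> b
  T1 -> a
  T2 -> d
  X3 -> A S

CYK table (by increasing span):
  T[0,0] 'a' = {C,T1}  orig:{C}
  T[1,1] 'd' = {A,C,T2}  orig:{A,C}
  T[2,2] 'd' = {A,C,T2}  orig:{A,C}
  T[0,1] 'ad' = ∅
  T[1,2] 'dd' = ∅
  T[0,2] 'add' = ∅

S ∉ T[0,2] ⇒ NO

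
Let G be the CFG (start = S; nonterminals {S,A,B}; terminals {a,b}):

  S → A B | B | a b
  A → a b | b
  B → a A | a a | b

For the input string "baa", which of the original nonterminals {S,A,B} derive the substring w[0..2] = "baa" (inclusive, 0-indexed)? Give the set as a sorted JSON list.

CNF form of G:
  S -> A B | T0 A | T0 T0 | T0 T1 | b
  A -> T0 T1 | b
  B -> T0 A | T0 T0 | b
  T0 -> a
  T1 -> b

CYK fill — only the sub-triangle for w[0..2]:
  cell(0,0) b: {A,B,S,T1}  orig:{A,B,S}
  cell(1,1) a: {T0}  orig:{}
  cell(2,2) a: {T0}  orig:{}
  cell(0,1) ba: ∅
  cell(1,2) aa: {B,S}
  cell(0,2) baa: {S}

Original NTs in T[0,2] deriving "baa": ["S"]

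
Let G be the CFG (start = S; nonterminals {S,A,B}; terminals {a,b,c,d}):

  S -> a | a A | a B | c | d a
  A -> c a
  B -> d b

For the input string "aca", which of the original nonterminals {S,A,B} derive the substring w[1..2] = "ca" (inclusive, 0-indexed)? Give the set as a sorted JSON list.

CNF form of G:
  S -> T1 A | T1 B | T2 T1 | a | c
  A -> T0 T1
  B -> T2 T3
  T0 -> c
  T1 -> a
  T2 -> d
  T3 -> b

CYK fill (cells [i..j] with 1 ≤ i ≤ j ≤ 2 only):
  cell(1,1) c: {S,T0}  orig:{S}
  cell(2,2) a: {S,T1}  orig:{S}
  cell(1,2) ca: {A}

Original NTs in T[1,2] deriving "ca": ["A"]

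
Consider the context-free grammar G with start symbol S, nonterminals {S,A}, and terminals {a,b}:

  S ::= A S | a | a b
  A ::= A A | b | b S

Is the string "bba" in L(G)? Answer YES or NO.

CNF form of G:
  S -> A S | T1 T0 | a
  A -> A A | T0 S | b
  T0 -> b
  T1 -> a

Fill CYK table bottom-up:
  T[0,0] 'b' = {A,T0}  orig:{A}
  T[1,1] 'b' = {A,T0}  orig:{A}
  T[2,2] 'a' = {S,T1}  orig:{S}
  T[0,1] 'bb' = {A}
  T[1,2] 'ba' = {A,S}
  T[0,2] 'bba' = {A,S}

S ∈ T[0,2] ⇒ YES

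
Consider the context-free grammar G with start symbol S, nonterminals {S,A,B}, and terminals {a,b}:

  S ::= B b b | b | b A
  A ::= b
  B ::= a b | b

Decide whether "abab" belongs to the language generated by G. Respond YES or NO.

CNF form of G:
  S -> B X2 | T1 A | b
  A -> b
  B -> T0 T1 | b
  T0 -> a
  T1 -> b
  X2 -> T1 T1

Fill CYK table bottom-up:
  cell(0,0) a: {T0}  orig:{}
  cell(1,1) b: {A,B,S,T1}  orig:{A,B,S}
  cell(2,2) a: {T0}  orig:{}
  cell(3,3) b: {A,B,S,T1}  orig:{A,B,S}
  cell(0,1) ab: {B}
  cell(1,2) ba: ∅
  cell(2,3) ab: {B}
  cell(0,2) aba: ∅
  cell(1,3) bab: ∅
  cell(0,3) abab: ∅

S ∉ T[0,3] ⇒ NO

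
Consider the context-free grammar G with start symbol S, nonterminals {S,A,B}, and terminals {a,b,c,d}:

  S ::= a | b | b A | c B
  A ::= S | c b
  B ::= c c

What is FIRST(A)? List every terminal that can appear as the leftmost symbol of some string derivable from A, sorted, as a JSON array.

FIRST sets, iterate to fixpoint:
round 1:
  A via A→c b: +{c}
  B via B→c c: +{c}
  S via S→a: +{a}
  S via S→b: +{b}
  S via S→c B: +{c}
  FIRST(S)={a,b,c}  FIRST(A)={c}  FIRST(B)={c}
round 2:
  A via A→S: +{a,b}
  FIRST(S)={a,b,c}  FIRST(A)={a,b,c}  FIRST(B)={c}
round 3: — fixpoint
  FIRST(S)={a,b,c}  FIRST(A)={a,b,c}  FIRST(B)={c}

FIRST(A) = ["a", "b", "c"]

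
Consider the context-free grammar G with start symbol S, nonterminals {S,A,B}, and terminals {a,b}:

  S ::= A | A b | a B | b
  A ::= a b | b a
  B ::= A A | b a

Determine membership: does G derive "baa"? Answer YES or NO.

Convert to CNF:
  S -> A T1 | T0 B | T0 T1 | T1 T0 | b
  A -> T0 T1 | T1 T0
  B -> A A | T1 T0
  T0 -> a
  T1 -> b

CYK fill:
  [0..0]={S,T1}  "b"  orig:{S}
  [1..1]={T0}  "a"  orig:{}
  [2..2]={T0}  "a"  orig:{}
  [0..1]={A,B,S}  "ba"
  [1..2]=∅  "aa"
  [0..2]=∅  "baa"

S ∉ T[0,2] ⇒ NO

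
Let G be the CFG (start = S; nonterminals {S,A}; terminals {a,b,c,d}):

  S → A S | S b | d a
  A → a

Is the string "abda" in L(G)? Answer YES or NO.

Convert to CNF:
  S -> A S | S T0 | T1 T2
  A -> a
  T0 -> b
  T1 -> d
  T2 -> a

CYK table (by increasing span):
  T[0,0] 'a' = {A,T2}  orig:{A}
  T[1,1] 'b' = {T0}  orig:{}
  T[2,2] 'd' = {T1}  orig:{}
  T[3,3] 'a' = {A,T2}  orig:{A}
  T[0,1] 'ab' = ∅
  T[1,2] 'bd' = ∅
  T[2,3] 'da' = {S}
  T[0,2] 'abd' = ∅
  T[1,3] 'bda' = ∅
  T[0,3] 'abda' = ∅

S ∉ T[0,3] ⇒ NO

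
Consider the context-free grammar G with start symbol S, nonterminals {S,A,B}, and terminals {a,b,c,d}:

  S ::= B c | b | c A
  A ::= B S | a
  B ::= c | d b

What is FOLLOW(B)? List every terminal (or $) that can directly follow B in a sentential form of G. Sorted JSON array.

FIRST iteration:
pass 1:
  A via A→a: +{a}
  B via B→c: +{c}
  B via B→d b: +{d}
  S via S→B c: +{c,d}
  S via S→b: +{b}
  S: {b,c,d}  A: {a}  B: {c,d}
pass 2:
  A via A→B S: +{c,d}
  S: {b,c,d}  A: {a,c,d}  B: {c,d}
pass 3: (no change)
  S: {b,c,d}  A: {a,c,d}  B: {c,d}

FOLLOW iteration:
seed FOLLOW(S) with $
pass 1:
  A→B S: FOLLOW(B) ⊇ FIRST(S) = {b,c,d}; new: +{b,c,d}
  S→c A: FOLLOW(A) ⊇ FOLLOW(S) ⊇ {$}; new: +{$}
  FOLLOW(S)={$}  FOLLOW(A)={$}  FOLLOW(B)={b,c,d}
pass 2: done
  FOLLOW(S)={$}  FOLLOW(A)={$}  FOLLOW(B)={b,c,d}

FOLLOW(B) = ["b", "c", "d"]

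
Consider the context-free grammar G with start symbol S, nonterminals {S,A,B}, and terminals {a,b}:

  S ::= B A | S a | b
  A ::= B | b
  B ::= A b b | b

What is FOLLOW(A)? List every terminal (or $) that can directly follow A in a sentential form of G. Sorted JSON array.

Compute FIRST by fixpoint:
round 1:
  A via A→b: +{b}
  B via B→A b b: +{b}
  S via S→B A: +{b}
  FIRST(S)={b}  FIRST(A)={b}  FIRST(B)={b}
round 2: (no change)
  FIRST(S)={b}  FIRST(A)={b}  FIRST(B)={b}

Compute FOLLOW by fixpoint:
initialize: $ ∈ FOLLOW(S)
round 1:
  B→A b b: FOLLOW(A) ⊇ FIRST(b) = {b}; new: +{b}
  S→B A: FOLLOW(B) ⊇ FIRST(A) = {b}; new: +{b}
  S→B A: FOLLOW(A) ⊇ FOLLOW(S) ⊇ {$}; new: +{$}
  S→S a: FOLLOW(S) ⊇ FIRST(a) = {a}; new: +{a}
  FOLLOW[S]={$,a}  FOLLOW[A]={$,b}  FOLLOW[B]={b}
round 2:
  A→B: FOLLOW(B) ⊇ FOLLOW(A) ⊇ {$,b}; new: +{$}
  S→B A: FOLLOW(A) ⊇ FOLLOW(S) ⊇ {$,a}; new: +{a}
  FOLLOW[S]={$,a}  FOLLOW[A]={$,a,b}  FOLLOW[B]={$,b}
round 3:
  A→B: FOLLOW(B) ⊇ FOLLOW(A) ⊇ {$,a,b}; new: +{a}
  FOLLOW[S]={$,a}  FOLLOW[A]={$,a,b}  FOLLOW[B]={$,a,b}
round 4: (stable)
  FOLLOW[S]={$,a}  FOLLOW[A]={$,a,b}  FOLLOW[B]={$,a,b}

FOLLOW(A) = ["$", "a", "b"]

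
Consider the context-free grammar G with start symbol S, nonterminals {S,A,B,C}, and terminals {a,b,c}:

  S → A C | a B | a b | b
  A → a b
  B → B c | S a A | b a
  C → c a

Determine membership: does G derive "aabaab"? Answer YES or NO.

CNF form of G:
  S -> A C | T0 B | T0 T1 | b
  A -> T0 T1
  B -> B T2 | S X3 | T1 T0
  C -> T2 T0
  T0 -> a
  T1 -> b
  T2 -> c
  X3 -> T0 A

CYK table (by increasing span):
  [0..0]={T0}  "a"  orig:{}
  [1..1]={T0}  "a"  orig:{}
  [2..2]={S,T1}  "b"  orig:{S}
  [3..3]={T0}  "a"  orig:{}
  [4..4]={T0}  "a"  orig:{}
  [5..5]={S,T1}  "b"  orig:{S}
  [0..1]=∅  "aa"
  [1..2]={A,S}  "ab"
  [2..3]={B}  "ba"
  [3..4]=∅  "aa"
  [4..5]={A,S}  "ab"
  [0..2]={X3}  "aab"  orig:{}
  [1..3]={S}  "aba"
  [2..4]=∅  "baa"
  [3..5]={X3}  "aab"  orig:{}
  [0..3]=∅  "aaba"
  [1..4]=∅  "abaa"
  [2..5]={B}  "baab"
  [0..4]=∅  "aabaa"
  [1..5]={B,S}  "abaab"
  [0..5]={S}  "aabaab"

S ∈ T[0,5] ⇒ YES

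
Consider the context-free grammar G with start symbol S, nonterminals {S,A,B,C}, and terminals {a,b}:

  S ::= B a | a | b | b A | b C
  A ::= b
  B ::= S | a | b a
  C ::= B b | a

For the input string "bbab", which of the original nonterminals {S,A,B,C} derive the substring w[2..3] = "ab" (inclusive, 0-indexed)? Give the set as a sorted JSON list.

CNF form of G:
  S -> B T0 | T1 A | T1 C | a | b
  A -> b
  B -> B T0 | T1 A | T1 C | T1 T0 | a | b
  C -> B T1 | a
  T0 -> a
  T1 -> b

CYK fill, restricted to cells inside w[2..3]:
  T[2,2] 'a' = {B,C,S,T0}  orig:{B,C,S}
  T[3,3] 'b' = {A,B,S,T1}  orig:{A,B,S}
  T[2,3] 'ab' = {C}

Original NTs in T[2,3] deriving "ab": ["C"]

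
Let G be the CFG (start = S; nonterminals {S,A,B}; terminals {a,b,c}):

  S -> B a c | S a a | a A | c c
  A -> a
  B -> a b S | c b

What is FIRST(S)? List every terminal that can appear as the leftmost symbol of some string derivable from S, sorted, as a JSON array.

Compute FIRST by fixpoint:
iter 1:
  A via A→a: +{a}
  B via B→a b S: +{a}
  B via B→c b: +{c}
  S via S→B a c: +{a,c}
  FIRST(S)={a,c}  FIRST(A)={a}  FIRST(B)={a,c}
iter 2: (stable)
  FIRST(S)={a,c}  FIRST(A)={a}  FIRST(B)={a,c}

FIRST(S) = ["a", "c"]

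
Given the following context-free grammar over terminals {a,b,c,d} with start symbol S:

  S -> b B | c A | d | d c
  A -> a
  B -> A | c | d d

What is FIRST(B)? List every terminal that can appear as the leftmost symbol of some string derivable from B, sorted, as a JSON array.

FIRST sets, iterate to fixpoint:
round 1:
  A via A→a: +{a}
  B via B→A: +{a}
  B via B→c: +{c}
  B via B→d d: +{d}
  S via S→b B: +{b}
  S via S→c A: +{c}
  S via S→d: +{d}
  S: {b,c,d}  A: {a}  B: {a,c,d}
round 2: (stable)
  S: {b,c,d}  A: {a}  B: {a,c,d}

FIRST(B) = ["a", "c", "d"]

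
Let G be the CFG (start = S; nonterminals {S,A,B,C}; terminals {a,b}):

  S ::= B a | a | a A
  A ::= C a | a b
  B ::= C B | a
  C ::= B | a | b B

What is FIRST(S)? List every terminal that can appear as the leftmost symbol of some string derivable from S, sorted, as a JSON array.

FIRST iteration:
iter 1:
  A via A→a b: +{a}
  B via B→a: +{a}
  C via C→B: +{a}
  C via C→b B: +{b}
  S via S→B a: +{a}
  FIRST[S]={a}  FIRST[A]={a}  FIRST[B]={a}  FIRST[C]={a,b}
iter 2:
  A via A→C a: +{b}
  B via B→C B: +{b}
  S via S→B a: +{b}
  FIRST[S]={a,b}  FIRST[A]={a,b}  FIRST[B]={a,b}  FIRST[C]={a,b}
iter 3: — fixpoint
  FIRST[S]={a,b}  FIRST[A]={a,b}  FIRST[B]={a,b}  FIRST[C]={a,b}

FIRST(S) = ["a", "b"]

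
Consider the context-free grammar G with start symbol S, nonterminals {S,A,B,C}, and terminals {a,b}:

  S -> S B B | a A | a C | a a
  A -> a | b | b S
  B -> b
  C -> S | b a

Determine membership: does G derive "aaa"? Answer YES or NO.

Convert to CNF:
  S -> S X3 | T1 A | T1 C | T1 T1
  A -> T0 S | a | b
  B -> b
  C -> S X2 | T0 T1 | T1 A | T1 C | T1 T1
  T0 -> b
  T1 -> a
  X2 -> B B
  X3 -> B B

CYK fill:
  [0..0]={A,T1}  "a"  orig:{A}
  [1..1]={A,T1}  "a"  orig:{A}
  [2..2]={A,T1}  "a"  orig:{A}
  [0..1]={C,S}  "aa"
  [1..2]={C,S}  "aa"
  [0..2]={C,S}  "aaa"

S ∈ T[0,2] ⇒ YES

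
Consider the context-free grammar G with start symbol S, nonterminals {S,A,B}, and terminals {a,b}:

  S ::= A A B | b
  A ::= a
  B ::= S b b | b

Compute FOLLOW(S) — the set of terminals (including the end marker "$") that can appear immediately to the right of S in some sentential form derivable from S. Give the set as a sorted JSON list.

Compute FIRST by fixpoint:
[1]
  A via A→a: +{a}
  B via B→b: +{b}
  S via S→A A B: +{a}
  S via S→b: +{b}
  FIRST[S]={a,b}  FIRST[A]={a}  FIRST[B]={b}
[2]
  B via B→S b b: +{a}
  FIRST[S]={a,b}  FIRST[A]={a}  FIRST[B]={a,b}
[3] — fixpoint
  FIRST[S]={a,b}  FIRST[A]={a}  FIRST[B]={a,b}

Compute FOLLOW by fixpoint:
initialize: $ ∈ FOLLOW(S)
pass 1:
  B→S b b: FOLLOW(S) ⊇ FIRST(b) = {b}; new: +{b}
  S→A A B: FOLLOW(A) ⊇ FIRST(A) = {a}; new: +{a}
  S→A A B: FOLLOW(A) ⊇ FIRST(B) = {a,b}; new: +{b}
  S→A A B: FOLLOW(B) ⊇ FOLLOW(S) ⊇ {$,b}; new: +{$,b}
  S: {$,b}  A: {a,b}  B: {$,b}
pass 2: (stable)
  S: {$,b}  A: {a,b}  B: {$,b}

FOLLOW(S) = ["$", "b"]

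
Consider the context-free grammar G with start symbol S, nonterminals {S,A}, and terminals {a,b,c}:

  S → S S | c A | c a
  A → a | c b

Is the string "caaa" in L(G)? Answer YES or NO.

Convert to CNF:
  S -> S S | T0 A | T0 T2
  A -> T0 T1 | a
  T0 -> c
  T1 -> b
  T2 -> a

CYK fill:
  [0..0]={T0}  "c"  orig:{}
  [1..1]={A,T2}  "a"  orig:{A}
  [2..2]={A,T2}  "a"  orig:{A}
  [3..3]={A,T2}  "a"  orig:{A}
  [0..1]={S}  "ca"
  [1..2]=∅  "aa"
  [2..3]=∅  "aa"
  [0..2]=∅  "caa"
  [1..3]=∅  "aaa"
  [0..3]=∅  "caaa"

S ∉ T[0,3] ⇒ NO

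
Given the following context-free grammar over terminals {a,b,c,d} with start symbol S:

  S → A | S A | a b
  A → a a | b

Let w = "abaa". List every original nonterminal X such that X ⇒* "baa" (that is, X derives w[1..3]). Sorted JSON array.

Convert to CNF:
  S -> S A | T0 T0 | T0 T1 | b
  A -> T0 T0 | b
  T0 -> a
  T1 -> b

CYK table (by increasing span) (cells [i..j] with 1 ≤ i ≤ j ≤ 3 only):
  [1..1]={A,S,T1}  "b"  orig:{A,S}
  [2..2]={T0}  "a"  orig:{}
  [3..3]={T0}  "a"  orig:{}
  [1..2]=∅  "ba"
  [2..3]={A,S}  "aa"
  [1..3]={S}  "baa"

Original NTs in T[1,3] deriving "baa": ["S"]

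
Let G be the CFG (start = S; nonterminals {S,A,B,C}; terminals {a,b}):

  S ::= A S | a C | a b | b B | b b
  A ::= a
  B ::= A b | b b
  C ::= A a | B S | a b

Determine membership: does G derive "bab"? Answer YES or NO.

CNF form of G:
  S -> A S | T0 B | T0 T0 | T1 C | T1 T0
  A -> a
  B -> A T0 | T0 T0
  C -> A T1 | B S | T1 T0
  T0 -> b
  T1 -> a

Fill CYK table bottom-up:
  cell(0,0) b: {T0}  orig:{}
  cell(1,1) a: {A,T1}  orig:{A}
  cell(2,2) b: {T0}  orig:{}
  cell(0,1) ba: ∅
  cell(1,2) ab: {B,C,S}
  cell(0,2) bab: {S}

S ∈ T[0,2] ⇒ YES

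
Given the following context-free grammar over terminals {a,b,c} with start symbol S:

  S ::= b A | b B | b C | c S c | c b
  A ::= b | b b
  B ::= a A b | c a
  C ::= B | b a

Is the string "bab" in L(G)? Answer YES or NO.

CNF form of G:
  S -> T0 A | T0 B | T0 C | T2 T0 | T2 X5
  A -> T0 T0 | b
  B -> T1 X3 | T2 T1
  C -> T0 T1 | T1 X4 | T2 T1
  T0 -> b
  T1 -> a
  T2 -> c
  X3 -> A T0
  X4 -> A T0
  X5 -> S T2

CYK table (by increasing span):
  T[0,0] 'b' = {A,T0}  orig:{A}
  T[1,1] 'a' = {T1}  orig:{}
  T[2,2] 'b' = {A,T0}  orig:{A}
  T[0,1] 'ba' = {C}
  T[1,2] 'ab' = ∅
  T[0,2] 'bab' = ∅

S ∉ T[0,2] ⇒ NO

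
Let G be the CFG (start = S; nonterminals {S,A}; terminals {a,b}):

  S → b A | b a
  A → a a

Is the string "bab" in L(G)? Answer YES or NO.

Convert to CNF:
  S -> T1 A | T1 T0
  A -> T0 T0
  T0 -> a
  T1 -> b

Fill CYK table bottom-up:
  T[0,0] 'b' = {T1}  orig:{}
  T[1,1] 'a' = {T0}  orig:{}
  T[2,2] 'b' = {T1}  orig:{}
  T[0,1] 'ba' = {S}
  T[1,2] 'ab' = ∅
  T[0,2] 'bab' = ∅

S ∉ T[0,2] ⇒ NO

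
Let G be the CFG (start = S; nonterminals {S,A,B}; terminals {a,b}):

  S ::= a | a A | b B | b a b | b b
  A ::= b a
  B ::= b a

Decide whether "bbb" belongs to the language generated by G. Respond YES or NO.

CNF form of G:
  S -> T0 B | T0 T0 | T0 X2 | T1 A | a
  A -> T0 T1
  B -> T0 T1
  T0 -> b
  T1 -> a
  X2 -> T1 T0

Fill CYK table bottom-up:
  cell(0,0) b: {T0}  orig:{}
  cell(1,1) b: {T0}  orig:{}
  cell(2,2) b: {T0}  orig:{}
  cell(0,1) bb: {S}
  cell(1,2) bb: {S}
  cell(0,2) bbb: ∅

S ∉ T[0,2] ⇒ NO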